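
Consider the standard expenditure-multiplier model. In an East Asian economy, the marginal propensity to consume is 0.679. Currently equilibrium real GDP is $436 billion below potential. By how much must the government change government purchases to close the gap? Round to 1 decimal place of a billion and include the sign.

Spending multiplier = 1/(1 − MPC) = 1/(1 − 0.679) = 1/0.321 ≈ 3.115.
Need ΔY = +$436 billion, so ΔG = ΔY/k = (+$436 billion) × 0.321 ≈ +$140 billion.
The government should increase government purchases by $140 billion.

+$140.0 billion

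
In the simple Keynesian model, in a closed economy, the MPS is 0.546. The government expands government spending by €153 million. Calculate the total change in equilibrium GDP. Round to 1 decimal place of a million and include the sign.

+€280.2 million

MPC = 1 − MPS = 1 − 0.546 = 0.454.
Spending multiplier = 1/(1 − MPC) = 1/(1 − 0.454) = 1/0.546 ≈ 1.832.
ΔY = k × ΔG = (+€153 million) / 0.546 ≈ +€280.2 million.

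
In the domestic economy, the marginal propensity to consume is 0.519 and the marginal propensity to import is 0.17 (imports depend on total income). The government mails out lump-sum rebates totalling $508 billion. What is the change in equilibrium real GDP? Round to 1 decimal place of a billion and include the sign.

+$405.0 billion

A lump-sum tax change of −$508 billion shifts disposable income by +$508 billion; first-round consumption changes by −c × ΔT = −0.519 × (−$508 billion) = +$263.652 billion.
Expenditure multiplier = 1/(1 − c + m) = 1/(1 − 0.519 + 0.17) = 1/0.651 ≈ 1.536.
The tax multiplier is −c × k ≈ −0.797, so ΔY = k × (−c·ΔT) = (+$263.652 billion) / 0.651 ≈ +$405 billion.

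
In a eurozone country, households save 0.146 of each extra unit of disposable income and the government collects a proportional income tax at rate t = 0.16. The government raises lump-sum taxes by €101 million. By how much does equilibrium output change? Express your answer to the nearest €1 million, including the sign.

−€305 million

MPC = 1 − MPS = 1 − 0.146 = 0.854.
A lump-sum tax change of +€101 million shifts disposable income by −€101 million; first-round consumption changes by −c × ΔT = −0.854 × (+€101 million) = −€86.254 million.
Expenditure multiplier = 1/(1 − c(1−t)) = 1/(1 − 0.854×0.84) = 1/0.28264 ≈ 3.538.
The tax multiplier is −c × k ≈ −3.022, so ΔY = k × (−c·ΔT) = (−€86.254 million) / 0.28264 ≈ −€305 million.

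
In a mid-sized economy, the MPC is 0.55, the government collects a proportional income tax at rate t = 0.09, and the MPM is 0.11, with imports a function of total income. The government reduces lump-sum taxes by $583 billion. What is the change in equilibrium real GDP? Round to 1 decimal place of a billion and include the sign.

+$526.1 billion

A lump-sum tax change of −$583 billion shifts disposable income by +$583 billion; first-round consumption changes by −c × ΔT = −0.55 × (−$583 billion) = +$320.65 billion.
Expenditure multiplier = 1/(1 − c(1−t) + m) = 1/(1 − 0.55×0.91 + 0.11) = 1/0.6095 ≈ 1.641.
The tax multiplier is −c × k ≈ −0.902, so ΔY = k × (−c·ΔT) = (+$320.65 billion) / 0.6095 ≈ +$526.1 billion.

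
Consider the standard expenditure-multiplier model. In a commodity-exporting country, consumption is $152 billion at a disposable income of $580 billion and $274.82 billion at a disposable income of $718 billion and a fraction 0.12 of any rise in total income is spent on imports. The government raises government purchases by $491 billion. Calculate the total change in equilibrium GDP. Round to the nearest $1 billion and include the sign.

+$2,135 billion

MPC = ΔC/ΔYd = (274.82 − 152)/(718 − 580) = 122.82/138 = 0.89.
Expenditure multiplier = 1/(1 − c + m) = 1/(1 − 0.89 + 0.12) = 1/0.23 ≈ 4.348.
ΔY = k × ΔG = (+$491 billion) / 0.23 ≈ +$2,135 billion.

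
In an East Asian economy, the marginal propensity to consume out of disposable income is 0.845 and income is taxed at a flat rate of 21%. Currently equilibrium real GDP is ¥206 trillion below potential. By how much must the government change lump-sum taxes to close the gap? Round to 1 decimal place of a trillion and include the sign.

−¥81.0 trillion

Spending multiplier = 1/(1 − c(1−t)) = 1/(1 − 0.845×0.79) = 1/0.33245 ≈ 3.008.
Tax multiplier = −c·k = −0.845/0.33245 ≈ −2.542. Need ΔY = +¥206 trillion, so ΔT = ΔY/(−c·k) = −(+¥206 trillion) × 0.33245 / 0.845 ≈ −¥81 trillion.
The government should cut lump-sum taxes by ¥81 trillion.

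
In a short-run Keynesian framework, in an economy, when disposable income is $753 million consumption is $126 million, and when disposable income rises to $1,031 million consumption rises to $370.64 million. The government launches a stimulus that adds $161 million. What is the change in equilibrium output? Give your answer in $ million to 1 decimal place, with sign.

+$1,341.7 million

MPC = ΔC/ΔYd = (370.64 − 126)/(1,031 − 753) = 244.64/278 = 0.88.
Government-spending multiplier = 1/(1 − MPC) = 1/(1 − 0.88) = 1/0.12 ≈ 8.333.
ΔY = k × ΔG = (+$161 million) / 0.12 ≈ +$1,341.7 million.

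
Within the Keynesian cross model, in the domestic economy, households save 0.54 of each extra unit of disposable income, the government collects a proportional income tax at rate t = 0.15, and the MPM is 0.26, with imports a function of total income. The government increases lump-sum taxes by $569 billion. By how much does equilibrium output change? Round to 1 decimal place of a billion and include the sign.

MPC = 1 − MPS = 1 − 0.54 = 0.46.
A lump-sum tax change of +$569 billion shifts disposable income by −$569 billion; first-round consumption changes by −c × ΔT = −0.46 × (+$569 billion) = −$261.74 billion.
Expenditure multiplier = 1/(1 − c(1−t) + m) = 1/(1 − 0.46×0.85 + 0.26) = 1/0.869 ≈ 1.151.
The tax multiplier is −c × k ≈ −0.529, so ΔY = k × (−c·ΔT) = (−$261.74 billion) / 0.869 ≈ −$301.2 billion.

−$301.2 billion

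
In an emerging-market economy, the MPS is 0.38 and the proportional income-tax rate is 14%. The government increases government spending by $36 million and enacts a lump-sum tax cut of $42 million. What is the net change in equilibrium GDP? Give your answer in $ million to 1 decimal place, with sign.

+$132.9 million

MPC = 1 − MPS = 1 − 0.38 = 0.62.
Expenditure multiplier = 1/(1 − c(1−t)) = 1/(1 − 0.62×0.86) = 1/0.4668 ≈ 2.142.
ΔG contributes k·ΔG = (+$36 million) / 0.4668 ≈ +$77.1 million.
ΔT of −$42 million changes first-round spending by −c·ΔT = +$26.04 million, contributing k·(−c·ΔT) = (+$26.04 million) / 0.4668 ≈ +$55.8 million.
Net ΔY = k(ΔG − c·ΔT) = (+$62.04 million) / 0.4668 ≈ +$132.9 million.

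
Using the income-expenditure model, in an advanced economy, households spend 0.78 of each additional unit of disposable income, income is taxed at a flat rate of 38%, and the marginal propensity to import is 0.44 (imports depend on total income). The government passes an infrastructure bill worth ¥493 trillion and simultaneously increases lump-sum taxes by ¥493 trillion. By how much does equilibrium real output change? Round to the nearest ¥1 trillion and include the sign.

Expenditure multiplier = 1/(1 − c(1−t) + m) = 1/(1 − 0.78×0.62 + 0.44) = 1/0.9564 ≈ 1.046.
ΔG contributes k·ΔG = (+¥493 trillion) / 0.9564 ≈ +¥515.5 trillion.
ΔT of +¥493 trillion changes first-round spending by −c·ΔT = −¥384.54 trillion, contributing k·(−c·ΔT) = (−¥384.54 trillion) / 0.9564 ≈ −¥402.1 trillion.
Net ΔY = k(ΔG − c·ΔT) = (+¥108.46 trillion) / 0.9564 ≈ +¥113 trillion.

+¥113 trillion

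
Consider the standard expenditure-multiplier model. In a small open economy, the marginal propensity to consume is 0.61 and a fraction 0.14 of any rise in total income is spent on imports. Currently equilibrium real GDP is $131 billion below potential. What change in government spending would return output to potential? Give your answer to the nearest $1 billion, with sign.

Spending multiplier = 1/(1 − c + m) = 1/(1 − 0.61 + 0.14) = 1/0.53 ≈ 1.887.
Need ΔY = +$131 billion, so ΔG = ΔY/k = (+$131 billion) × 0.53 ≈ +$69 billion.
The government should increase government spending by $69 billion.

+$69 billion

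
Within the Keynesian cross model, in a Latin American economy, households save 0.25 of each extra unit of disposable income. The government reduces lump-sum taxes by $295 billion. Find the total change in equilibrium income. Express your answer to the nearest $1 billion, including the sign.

+$885 billion

MPC = 1 − MPS = 1 − 0.25 = 0.75.
A lump-sum tax change of −$295 billion shifts disposable income by +$295 billion; first-round consumption changes by −c × ΔT = −0.75 × (−$295 billion) = +$221.25 billion.
Expenditure multiplier = 1/(1 − MPC) = 1/(1 − 0.75) = 1/0.25 = 4.
The tax multiplier is −c × k = −3, so ΔY = k × (−c·ΔT) = (+$221.25 billion) / 0.25 = +$885 billion.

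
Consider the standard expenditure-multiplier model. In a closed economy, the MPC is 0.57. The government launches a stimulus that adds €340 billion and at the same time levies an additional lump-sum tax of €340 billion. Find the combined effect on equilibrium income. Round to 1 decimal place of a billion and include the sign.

Expenditure multiplier = 1/(1 − MPC) = 1/(1 − 0.57) = 1/0.43 ≈ 2.326.
ΔG contributes k·ΔG = (+€340 billion) / 0.43 ≈ +€790.7 billion.
ΔT of +€340 billion changes first-round spending by −c·ΔT = −€193.8 billion, contributing k·(−c·ΔT) = (−€193.8 billion) / 0.43 ≈ −€450.7 billion.
With ΔG = ΔT and no other leakages, the balanced-budget multiplier is 1, so ΔY = ΔG = +€340 billion.

+€340.0 billion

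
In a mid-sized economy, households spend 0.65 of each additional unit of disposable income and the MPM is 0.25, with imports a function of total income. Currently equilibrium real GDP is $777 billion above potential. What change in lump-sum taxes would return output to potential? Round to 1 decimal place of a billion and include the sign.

+$717.2 billion

Spending multiplier = 1/(1 − c + m) = 1/(1 − 0.65 + 0.25) = 1/0.6 ≈ 1.667.
Tax multiplier = −c·k = −0.65/0.6 ≈ −1.083. Need ΔY = −$777 billion, so ΔT = ΔY/(−c·k) = −(−$777 billion) × 0.6 / 0.65 ≈ +$717.2 billion.
The government should raise lump-sum taxes by $717.2 billion.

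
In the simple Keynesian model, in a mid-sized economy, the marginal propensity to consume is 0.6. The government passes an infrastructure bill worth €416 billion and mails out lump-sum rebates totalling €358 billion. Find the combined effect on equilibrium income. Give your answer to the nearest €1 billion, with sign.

+€1,577 billion

Expenditure multiplier = 1/(1 − MPC) = 1/(1 − 0.6) = 1/0.4 = 2.5.
ΔG contributes k·ΔG = (+€416 billion) / 0.4 = +€1,040 billion.
ΔT of −€358 billion changes first-round spending by −c·ΔT = +€214.8 billion, contributing k·(−c·ΔT) = (+€214.8 billion) / 0.4 = +€537 billion.
Net ΔY = k(ΔG − c·ΔT) = (+€630.8 billion) / 0.4 = +€1,577 billion.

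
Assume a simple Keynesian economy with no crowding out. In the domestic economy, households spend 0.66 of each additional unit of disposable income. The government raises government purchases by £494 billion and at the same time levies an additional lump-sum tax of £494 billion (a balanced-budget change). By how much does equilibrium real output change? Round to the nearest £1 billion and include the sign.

Expenditure multiplier = 1/(1 − MPC) = 1/(1 − 0.66) = 1/0.34 ≈ 2.941.
ΔG contributes k·ΔG = (+£494 billion) / 0.34 ≈ +£1,452.9 billion.
ΔT of +£494 billion changes first-round spending by −c·ΔT = −£326.04 billion, contributing k·(−c·ΔT) = (−£326.04 billion) / 0.34 ≈ −£958.9 billion.
With ΔG = ΔT and no other leakages, the balanced-budget multiplier is 1, so ΔY = ΔG = +£494 billion.

+£494 billion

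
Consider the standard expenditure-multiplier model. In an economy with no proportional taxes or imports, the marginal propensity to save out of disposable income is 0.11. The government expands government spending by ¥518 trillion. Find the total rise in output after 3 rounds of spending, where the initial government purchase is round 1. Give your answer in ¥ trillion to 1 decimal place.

¥1,389.3 trillion

MPC = 1 − MPS = 1 − 0.11 = 0.89.
Round 1 adds ΔG = ¥518 trillion; each later round is MPC = 0.89 times the previous.
After 3 rounds: 518 + 461.02 + 410.3078 = ΔG·(1 − c^3)/(1 − c) = 518 × (1 − 0.704969)/0.11 ≈ ¥1,389.3 trillion.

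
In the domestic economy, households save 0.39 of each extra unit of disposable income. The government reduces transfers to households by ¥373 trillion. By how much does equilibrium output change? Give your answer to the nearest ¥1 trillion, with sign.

MPC = 1 − MPS = 1 − 0.39 = 0.61.
The transfer change shifts disposable income by −¥373 trillion, so first-round consumption changes by c·ΔTR = 0.61 × (−¥373 trillion) = −¥227.53 trillion.
Expenditure multiplier = 1/(1 − MPC) = 1/(1 − 0.61) = 1/0.39 ≈ 2.564.
The transfer multiplier is c × k ≈ 1.564, so ΔY = k × (c·ΔTR) = (−¥227.53 trillion) / 0.39 ≈ −¥583 trillion.

−¥583 trillion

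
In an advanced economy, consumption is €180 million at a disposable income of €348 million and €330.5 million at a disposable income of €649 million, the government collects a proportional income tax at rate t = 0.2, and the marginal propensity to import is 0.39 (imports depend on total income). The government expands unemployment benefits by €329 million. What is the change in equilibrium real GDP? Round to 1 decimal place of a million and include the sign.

+€166.2 million

MPC = ΔC/ΔYd = (330.5 − 180)/(649 − 348) = 150.5/301 = 0.5.
The transfer change shifts disposable income by +€329 million, so first-round consumption changes by c·ΔTR = 0.5 × (+€329 million) = +€164.5 million.
Expenditure multiplier = 1/(1 − c(1−t) + m) = 1/(1 − 0.5×0.8 + 0.39) = 1/0.99 ≈ 1.01.
The transfer multiplier is c × k ≈ 0.505, so ΔY = k × (c·ΔTR) = (+€164.5 million) / 0.99 ≈ +€166.2 million.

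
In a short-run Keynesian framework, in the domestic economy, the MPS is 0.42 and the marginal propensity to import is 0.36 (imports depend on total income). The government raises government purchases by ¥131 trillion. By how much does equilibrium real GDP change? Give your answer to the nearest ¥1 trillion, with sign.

+¥168 trillion

MPC = 1 − MPS = 1 − 0.42 = 0.58.
Government-spending multiplier = 1/(1 − c + m) = 1/(1 − 0.58 + 0.36) = 1/0.78 ≈ 1.282.
ΔY = k × ΔG = (+¥131 trillion) / 0.78 ≈ +¥168 trillion.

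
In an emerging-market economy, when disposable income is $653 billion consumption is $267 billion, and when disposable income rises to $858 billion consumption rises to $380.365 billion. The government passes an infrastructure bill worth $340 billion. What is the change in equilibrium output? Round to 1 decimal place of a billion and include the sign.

+$760.6 billion

MPC = ΔC/ΔYd = (380.365 − 267)/(858 − 653) = 113.365/205 = 0.553.
Expenditure multiplier = 1/(1 − MPC) = 1/(1 − 0.553) = 1/0.447 ≈ 2.237.
ΔY = k × ΔG = (+$340 billion) / 0.447 ≈ +$760.6 billion.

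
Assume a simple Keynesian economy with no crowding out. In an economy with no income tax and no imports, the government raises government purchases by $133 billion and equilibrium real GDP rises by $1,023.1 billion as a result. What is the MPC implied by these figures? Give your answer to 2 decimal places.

Implied spending multiplier k = ΔY/ΔG = 1,023.1/133 ≈ 7.6925.
Since k = 1/(1 − MPC), MPC = 1 − 1/k = 1 − ΔG/ΔY = 1 − 133/1,023.1 ≈ 0.87.

0.87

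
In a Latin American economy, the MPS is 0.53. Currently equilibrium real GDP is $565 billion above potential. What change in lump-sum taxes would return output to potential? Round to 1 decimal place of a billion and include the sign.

MPC = 1 − MPS = 1 − 0.53 = 0.47.
Spending multiplier = 1/(1 − MPC) = 1/(1 − 0.47) = 1/0.53 ≈ 1.887.
Tax multiplier = −c·k = −0.47/0.53 ≈ −0.887. Need ΔY = −$565 billion, so ΔT = ΔY/(−c·k) = −(−$565 billion) × 0.53 / 0.47 ≈ +$637.1 billion.
The government should raise lump-sum taxes by $637.1 billion.

+$637.1 billion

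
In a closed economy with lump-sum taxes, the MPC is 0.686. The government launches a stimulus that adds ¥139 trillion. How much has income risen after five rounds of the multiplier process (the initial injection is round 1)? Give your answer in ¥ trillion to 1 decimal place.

¥375.4 trillion

Round 1 adds ΔG = ¥139 trillion; each later round is MPC = 0.686 times the previous.
After 5 rounds: 139 + 95.354 + 65.412844 + 44.873210984 + 30.783022735024 = ΔG·(1 − c^5)/(1 − c) = 139 × (1 − 0.151921968318176)/0.314 ≈ ¥375.4 trillion.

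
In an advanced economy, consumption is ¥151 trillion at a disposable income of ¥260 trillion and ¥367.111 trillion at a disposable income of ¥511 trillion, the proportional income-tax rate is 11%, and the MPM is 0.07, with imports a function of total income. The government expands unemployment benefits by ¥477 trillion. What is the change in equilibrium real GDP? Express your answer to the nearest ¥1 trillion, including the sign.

MPC = ΔC/ΔYd = (367.111 − 151)/(511 − 260) = 216.111/251 = 0.861.
The transfer change shifts disposable income by +¥477 trillion, so first-round consumption changes by c·ΔTR = 0.861 × (+¥477 trillion) = +¥410.697 trillion.
Expenditure multiplier = 1/(1 − c(1−t) + m) = 1/(1 − 0.861×0.89 + 0.07) = 1/0.30371 ≈ 3.293.
The transfer multiplier is c × k ≈ 2.835, so ΔY = k × (c·ΔTR) = (+¥410.697 trillion) / 0.30371 ≈ +¥1,352 trillion.

+¥1,352 trillion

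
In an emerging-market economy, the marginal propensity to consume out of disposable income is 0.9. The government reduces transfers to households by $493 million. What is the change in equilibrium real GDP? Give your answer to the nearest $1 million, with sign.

−$4,437 million

The transfer change shifts disposable income by −$493 million, so first-round consumption changes by c·ΔTR = 0.9 × (−$493 million) = −$443.7 million.
Expenditure multiplier = 1/(1 − MPC) = 1/(1 − 0.9) = 1/0.1 = 10.
The transfer multiplier is c × k = 9, so ΔY = k × (c·ΔTR) = (−$443.7 million) / 0.1 = −$4,437 million.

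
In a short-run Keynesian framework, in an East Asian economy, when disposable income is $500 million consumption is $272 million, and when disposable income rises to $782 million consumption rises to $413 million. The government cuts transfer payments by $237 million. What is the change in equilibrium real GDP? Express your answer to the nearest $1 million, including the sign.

MPC = ΔC/ΔYd = (413 − 272)/(782 − 500) = 141/282 = 0.5.
The transfer change shifts disposable income by −$237 million, so first-round consumption changes by c·ΔTR = 0.5 × (−$237 million) = −$118.5 million.
Expenditure multiplier = 1/(1 − MPC) = 1/(1 − 0.5) = 1/0.5 = 2.
The transfer multiplier is c × k = 1, so ΔY = k × (c·ΔTR) = (−$118.5 million) / 0.5 = −$237 million.

−$237 million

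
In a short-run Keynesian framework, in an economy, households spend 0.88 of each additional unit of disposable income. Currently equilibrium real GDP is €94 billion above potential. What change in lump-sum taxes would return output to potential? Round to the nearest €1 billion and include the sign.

Spending multiplier = 1/(1 − MPC) = 1/(1 − 0.88) = 1/0.12 ≈ 8.333.
Tax multiplier = −c·k = −0.88/0.12 ≈ −7.333. Need ΔY = −€94 billion, so ΔT = ΔY/(−c·k) = −(−€94 billion) × 0.12 / 0.88 ≈ +€13 billion.
The government should raise lump-sum taxes by €13 billion.

+€13 billion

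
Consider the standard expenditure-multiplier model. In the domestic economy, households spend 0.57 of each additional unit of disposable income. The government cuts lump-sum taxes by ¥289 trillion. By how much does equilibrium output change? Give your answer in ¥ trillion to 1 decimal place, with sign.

A lump-sum tax change of −¥289 trillion shifts disposable income by +¥289 trillion; first-round consumption changes by −c × ΔT = −0.57 × (−¥289 trillion) = +¥164.73 trillion.
Expenditure multiplier = 1/(1 − MPC) = 1/(1 − 0.57) = 1/0.43 ≈ 2.326.
The tax multiplier is −c × k ≈ −1.326, so ΔY = k × (−c·ΔT) = (+¥164.73 trillion) / 0.43 ≈ +¥383.1 trillion.

+¥383.1 trillion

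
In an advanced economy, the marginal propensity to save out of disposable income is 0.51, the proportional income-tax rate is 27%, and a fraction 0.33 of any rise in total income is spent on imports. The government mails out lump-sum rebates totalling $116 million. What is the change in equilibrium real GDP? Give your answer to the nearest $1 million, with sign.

+$58 million

MPC = 1 − MPS = 1 − 0.51 = 0.49.
A lump-sum tax change of −$116 million shifts disposable income by +$116 million; first-round consumption changes by −c × ΔT = −0.49 × (−$116 million) = +$56.84 million.
Expenditure multiplier = 1/(1 − c(1−t) + m) = 1/(1 − 0.49×0.73 + 0.33) = 1/0.9723 ≈ 1.028.
The tax multiplier is −c × k ≈ −0.504, so ΔY = k × (−c·ΔT) = (+$56.84 million) / 0.9723 ≈ +$58 million.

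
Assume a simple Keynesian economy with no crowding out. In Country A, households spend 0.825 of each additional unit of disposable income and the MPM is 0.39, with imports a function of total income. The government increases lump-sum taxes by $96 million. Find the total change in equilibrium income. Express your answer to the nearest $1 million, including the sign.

−$140 million

A lump-sum tax change of +$96 million shifts disposable income by −$96 million; first-round consumption changes by −c × ΔT = −0.825 × (+$96 million) = −$79.2 million.
Expenditure multiplier = 1/(1 − c + m) = 1/(1 − 0.825 + 0.39) = 1/0.565 ≈ 1.77.
The tax multiplier is −c × k ≈ −1.46, so ΔY = k × (−c·ΔT) = (−$79.2 million) / 0.565 ≈ −$140 million.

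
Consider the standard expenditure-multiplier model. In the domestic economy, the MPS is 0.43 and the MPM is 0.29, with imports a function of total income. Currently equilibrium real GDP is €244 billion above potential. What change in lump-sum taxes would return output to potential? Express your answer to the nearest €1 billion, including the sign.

MPC = 1 − MPS = 1 − 0.43 = 0.57.
Spending multiplier = 1/(1 − c + m) = 1/(1 − 0.57 + 0.29) = 1/0.72 ≈ 1.389.
Tax multiplier = −c·k = −0.57/0.72 ≈ −0.792. Need ΔY = −€244 billion, so ΔT = ΔY/(−c·k) = −(−€244 billion) × 0.72 / 0.57 ≈ +€308 billion.
The government should raise lump-sum taxes by €308 billion.

+€308 billion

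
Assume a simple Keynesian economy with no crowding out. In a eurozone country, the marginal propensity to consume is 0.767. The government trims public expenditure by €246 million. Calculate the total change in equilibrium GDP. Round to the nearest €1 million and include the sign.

Government-spending multiplier = 1/(1 − MPC) = 1/(1 − 0.767) = 1/0.233 ≈ 4.292.
ΔY = k × ΔG = (−€246 million) / 0.233 ≈ −€1,056 million.

−€1,056 million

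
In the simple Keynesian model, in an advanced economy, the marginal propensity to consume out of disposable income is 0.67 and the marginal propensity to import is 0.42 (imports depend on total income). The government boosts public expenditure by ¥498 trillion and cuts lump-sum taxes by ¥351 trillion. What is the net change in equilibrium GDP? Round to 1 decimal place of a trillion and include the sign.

Expenditure multiplier = 1/(1 − c + m) = 1/(1 − 0.67 + 0.42) = 1/0.75 ≈ 1.333.
ΔG contributes k·ΔG = (+¥498 trillion) / 0.75 = +¥664 trillion.
ΔT of −¥351 trillion changes first-round spending by −c·ΔT = +¥235.17 trillion, contributing k·(−c·ΔT) = (+¥235.17 trillion) / 0.75 ≈ +¥313.6 trillion.
Net ΔY = k(ΔG − c·ΔT) = (+¥733.17 trillion) / 0.75 ≈ +¥977.6 trillion.

+¥977.6 trillion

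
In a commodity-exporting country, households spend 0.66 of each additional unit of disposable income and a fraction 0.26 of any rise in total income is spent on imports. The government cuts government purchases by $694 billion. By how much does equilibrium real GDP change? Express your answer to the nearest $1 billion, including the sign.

−$1,157 billion

Expenditure multiplier = 1/(1 − c + m) = 1/(1 − 0.66 + 0.26) = 1/0.6 ≈ 1.667.
ΔY = k × ΔG = (−$694 billion) / 0.6 ≈ −$1,157 billion.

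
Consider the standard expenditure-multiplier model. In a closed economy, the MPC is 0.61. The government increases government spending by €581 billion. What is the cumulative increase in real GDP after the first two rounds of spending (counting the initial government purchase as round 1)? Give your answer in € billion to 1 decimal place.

€935.4 billion

Round 1 adds ΔG = €581 billion; each later round is MPC = 0.61 times the previous.
After 2 rounds: 581 + 354.41 = ΔG·(1 − c^2)/(1 − c) = 581 × (1 − 0.3721)/0.39 ≈ €935.4 billion.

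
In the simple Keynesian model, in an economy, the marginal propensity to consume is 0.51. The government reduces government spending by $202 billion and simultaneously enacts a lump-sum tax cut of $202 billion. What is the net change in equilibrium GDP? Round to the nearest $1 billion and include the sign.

Expenditure multiplier = 1/(1 − MPC) = 1/(1 − 0.51) = 1/0.49 ≈ 2.041.
ΔG contributes k·ΔG = (−$202 billion) / 0.49 ≈ −$412.2 billion.
ΔT of −$202 billion changes first-round spending by −c·ΔT = +$103.02 billion, contributing k·(−c·ΔT) = (+$103.02 billion) / 0.49 ≈ +$210.2 billion.
With ΔG = ΔT and no other leakages, the balanced-budget multiplier is 1, so ΔY = ΔG = −$202 billion.

−$202 billion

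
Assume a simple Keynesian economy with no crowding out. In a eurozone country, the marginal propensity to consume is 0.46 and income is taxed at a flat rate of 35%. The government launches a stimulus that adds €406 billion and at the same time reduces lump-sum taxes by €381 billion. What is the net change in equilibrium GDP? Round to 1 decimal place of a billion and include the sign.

+€829.2 billion

Expenditure multiplier = 1/(1 − c(1−t)) = 1/(1 − 0.46×0.65) = 1/0.701 ≈ 1.427.
ΔG contributes k·ΔG = (+€406 billion) / 0.701 ≈ +€579.2 billion.
ΔT of −€381 billion changes first-round spending by −c·ΔT = +€175.26 billion, contributing k·(−c·ΔT) = (+€175.26 billion) / 0.701 ≈ +€250 billion.
Net ΔY = k(ΔG − c·ΔT) = (+€581.26 billion) / 0.701 ≈ +€829.2 billion.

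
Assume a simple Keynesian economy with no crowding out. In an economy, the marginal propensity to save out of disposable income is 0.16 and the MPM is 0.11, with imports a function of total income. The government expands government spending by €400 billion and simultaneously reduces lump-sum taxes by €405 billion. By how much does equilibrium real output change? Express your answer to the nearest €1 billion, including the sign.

MPC = 1 − MPS = 1 − 0.16 = 0.84.
Expenditure multiplier = 1/(1 − c + m) = 1/(1 − 0.84 + 0.11) = 1/0.27 ≈ 3.704.
ΔG contributes k·ΔG = (+€400 billion) / 0.27 ≈ +€1,481.5 billion.
ΔT of −€405 billion changes first-round spending by −c·ΔT = +€340.2 billion, contributing k·(−c·ΔT) = (+€340.2 billion) / 0.27 = +€1,260 billion.
Net ΔY = k(ΔG − c·ΔT) = (+€740.2 billion) / 0.27 ≈ +€2,741 billion.

+€2,741 billion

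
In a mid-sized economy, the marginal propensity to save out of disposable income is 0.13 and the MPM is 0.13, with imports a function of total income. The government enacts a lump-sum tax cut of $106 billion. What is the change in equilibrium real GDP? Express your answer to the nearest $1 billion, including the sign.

MPC = 1 − MPS = 1 − 0.13 = 0.87.
A lump-sum tax change of −$106 billion shifts disposable income by +$106 billion; first-round consumption changes by −c × ΔT = −0.87 × (−$106 billion) = +$92.22 billion.
Expenditure multiplier = 1/(1 − c + m) = 1/(1 − 0.87 + 0.13) = 1/0.26 ≈ 3.846.
The tax multiplier is −c × k ≈ −3.346, so ΔY = k × (−c·ΔT) = (+$92.22 billion) / 0.26 ≈ +$355 billion.

+$355 billion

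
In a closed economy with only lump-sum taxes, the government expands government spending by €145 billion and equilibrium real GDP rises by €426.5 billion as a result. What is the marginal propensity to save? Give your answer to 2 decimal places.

0.34

Implied spending multiplier k = ΔY/ΔG = 426.5/145 ≈ 2.9414.
Since k = 1/(1 − MPC), MPC = 1 − 1/k = 1 − ΔG/ΔY = 1 − 145/426.5 ≈ 0.66.
MPS = 1 − MPC = 0.34.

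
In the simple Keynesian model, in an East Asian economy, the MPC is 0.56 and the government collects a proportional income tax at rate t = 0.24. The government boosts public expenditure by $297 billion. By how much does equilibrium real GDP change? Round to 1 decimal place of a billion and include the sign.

+$517.1 billion

Expenditure multiplier = 1/(1 − c(1−t)) = 1/(1 − 0.56×0.76) = 1/0.5744 ≈ 1.741.
ΔY = k × ΔG = (+$297 billion) / 0.5744 ≈ +$517.1 billion.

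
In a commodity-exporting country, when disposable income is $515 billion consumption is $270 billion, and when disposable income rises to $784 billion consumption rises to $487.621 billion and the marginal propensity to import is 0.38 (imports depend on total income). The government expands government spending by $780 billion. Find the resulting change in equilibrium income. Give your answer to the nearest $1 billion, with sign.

+$1,366 billion

MPC = ΔC/ΔYd = (487.621 − 270)/(784 − 515) = 217.621/269 = 0.809.
Spending multiplier = 1/(1 − c + m) = 1/(1 − 0.809 + 0.38) = 1/0.571 ≈ 1.751.
ΔY = k × ΔG = (+$780 billion) / 0.571 ≈ +$1,366 billion.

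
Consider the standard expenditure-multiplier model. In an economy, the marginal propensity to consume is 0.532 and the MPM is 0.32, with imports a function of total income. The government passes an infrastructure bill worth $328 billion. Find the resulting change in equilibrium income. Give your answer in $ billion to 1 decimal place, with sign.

Spending multiplier = 1/(1 − c + m) = 1/(1 − 0.532 + 0.32) = 1/0.788 ≈ 1.269.
ΔY = k × ΔG = (+$328 billion) / 0.788 ≈ +$416.2 billion.

+$416.2 billion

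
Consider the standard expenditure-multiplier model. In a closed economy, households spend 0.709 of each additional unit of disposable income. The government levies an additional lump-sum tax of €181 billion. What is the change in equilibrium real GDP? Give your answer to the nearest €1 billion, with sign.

−€441 billion

A lump-sum tax change of +€181 billion shifts disposable income by −€181 billion; first-round consumption changes by −c × ΔT = −0.709 × (+€181 billion) = −€128.329 billion.
Expenditure multiplier = 1/(1 − MPC) = 1/(1 − 0.709) = 1/0.291 ≈ 3.436.
The tax multiplier is −c × k ≈ −2.436, so ΔY = k × (−c·ΔT) = (−€128.329 billion) / 0.291 ≈ −€441 billion.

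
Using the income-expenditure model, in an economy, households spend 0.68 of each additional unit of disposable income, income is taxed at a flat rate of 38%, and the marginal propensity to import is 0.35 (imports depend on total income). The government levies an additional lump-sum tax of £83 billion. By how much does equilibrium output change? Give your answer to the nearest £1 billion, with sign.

−£61 billion

A lump-sum tax change of +£83 billion shifts disposable income by −£83 billion; first-round consumption changes by −c × ΔT = −0.68 × (+£83 billion) = −£56.44 billion.
Expenditure multiplier = 1/(1 − c(1−t) + m) = 1/(1 − 0.68×0.62 + 0.35) = 1/0.9284 ≈ 1.077.
The tax multiplier is −c × k ≈ −0.732, so ΔY = k × (−c·ΔT) = (−£56.44 billion) / 0.9284 ≈ −£61 billion.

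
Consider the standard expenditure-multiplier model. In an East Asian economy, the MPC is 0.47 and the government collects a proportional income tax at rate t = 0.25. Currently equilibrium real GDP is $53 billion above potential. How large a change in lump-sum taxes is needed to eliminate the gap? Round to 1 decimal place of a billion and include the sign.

Spending multiplier = 1/(1 − c(1−t)) = 1/(1 − 0.47×0.75) = 1/0.6475 ≈ 1.544.
Tax multiplier = −c·k = −0.47/0.6475 ≈ −0.726. Need ΔY = −$53 billion, so ΔT = ΔY/(−c·k) = −(−$53 billion) × 0.6475 / 0.47 ≈ +$73 billion.
The government should raise lump-sum taxes by $73 billion.

+$73.0 billion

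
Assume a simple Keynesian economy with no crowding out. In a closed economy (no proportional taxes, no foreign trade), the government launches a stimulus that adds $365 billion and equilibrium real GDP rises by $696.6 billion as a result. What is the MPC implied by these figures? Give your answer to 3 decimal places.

0.476

Implied spending multiplier k = ΔY/ΔG = 696.6/365 ≈ 1.9085.
Since k = 1/(1 − MPC), MPC = 1 − 1/k = 1 − ΔG/ΔY = 1 − 365/696.6 ≈ 0.476.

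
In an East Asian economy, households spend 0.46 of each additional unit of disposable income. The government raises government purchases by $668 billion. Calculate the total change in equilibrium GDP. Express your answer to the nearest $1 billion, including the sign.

+$1,237 billion

Government-spending multiplier = 1/(1 − MPC) = 1/(1 − 0.46) = 1/0.54 ≈ 1.852.
ΔY = k × ΔG = (+$668 billion) / 0.54 ≈ +$1,237 billion.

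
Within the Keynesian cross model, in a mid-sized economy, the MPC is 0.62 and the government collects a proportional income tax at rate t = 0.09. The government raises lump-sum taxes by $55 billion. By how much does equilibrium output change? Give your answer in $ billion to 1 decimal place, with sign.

A lump-sum tax change of +$55 billion shifts disposable income by −$55 billion; first-round consumption changes by −c × ΔT = −0.62 × (+$55 billion) = −$34.1 billion.
Expenditure multiplier = 1/(1 − c(1−t)) = 1/(1 − 0.62×0.91) = 1/0.4358 ≈ 2.295.
The tax multiplier is −c × k ≈ −1.423, so ΔY = k × (−c·ΔT) = (−$34.1 billion) / 0.4358 ≈ −$78.2 billion.

−$78.2 billion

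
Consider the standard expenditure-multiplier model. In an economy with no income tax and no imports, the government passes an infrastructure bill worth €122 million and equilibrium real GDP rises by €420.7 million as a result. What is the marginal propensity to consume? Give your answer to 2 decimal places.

Implied spending multiplier k = ΔY/ΔG = 420.7/122 ≈ 3.4484.
Since k = 1/(1 − MPC), MPC = 1 − 1/k = 1 − ΔG/ΔY = 1 − 122/420.7 ≈ 0.71.

0.71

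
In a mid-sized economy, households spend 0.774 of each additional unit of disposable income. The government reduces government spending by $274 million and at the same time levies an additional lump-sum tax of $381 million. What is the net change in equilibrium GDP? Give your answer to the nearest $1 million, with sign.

−$2,517 million

Expenditure multiplier = 1/(1 − MPC) = 1/(1 − 0.774) = 1/0.226 ≈ 4.425.
ΔG contributes k·ΔG = (−$274 million) / 0.226 ≈ −$1,212.4 million.
ΔT of +$381 million changes first-round spending by −c·ΔT = −$294.894 million, contributing k·(−c·ΔT) = (−$294.894 million) / 0.226 ≈ −$1,304.8 million.
Net ΔY = k(ΔG − c·ΔT) = (−$568.894 million) / 0.226 ≈ −$2,517 million.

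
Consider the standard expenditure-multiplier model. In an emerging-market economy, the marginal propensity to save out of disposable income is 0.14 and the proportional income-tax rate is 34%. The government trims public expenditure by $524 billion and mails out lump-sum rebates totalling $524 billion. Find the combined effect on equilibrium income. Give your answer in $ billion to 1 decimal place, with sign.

MPC = 1 − MPS = 1 − 0.14 = 0.86.
Expenditure multiplier = 1/(1 − c(1−t)) = 1/(1 − 0.86×0.66) = 1/0.4324 ≈ 2.313.
ΔG contributes k·ΔG = (−$524 billion) / 0.4324 ≈ −$1,211.8 billion.
ΔT of −$524 billion changes first-round spending by −c·ΔT = +$450.64 billion, contributing k·(−c·ΔT) = (+$450.64 billion) / 0.4324 ≈ +$1,042.2 billion.
Net ΔY = k(ΔG − c·ΔT) = (−$73.36 billion) / 0.4324 ≈ −$169.7 billion.

−$169.7 billion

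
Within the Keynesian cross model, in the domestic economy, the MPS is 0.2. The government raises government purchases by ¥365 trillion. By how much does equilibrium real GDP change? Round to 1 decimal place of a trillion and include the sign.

+¥1,825.0 trillion

MPC = 1 − MPS = 1 − 0.2 = 0.8.
Expenditure multiplier = 1/(1 − MPC) = 1/(1 − 0.8) = 1/0.2 = 5.
ΔY = k × ΔG = (+¥365 trillion) / 0.2 = +¥1,825 trillion.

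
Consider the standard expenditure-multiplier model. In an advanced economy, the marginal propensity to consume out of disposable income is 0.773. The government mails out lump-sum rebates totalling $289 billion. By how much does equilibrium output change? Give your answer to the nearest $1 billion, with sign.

+$984 billion

A lump-sum tax change of −$289 billion shifts disposable income by +$289 billion; first-round consumption changes by −c × ΔT = −0.773 × (−$289 billion) = +$223.397 billion.
Expenditure multiplier = 1/(1 − MPC) = 1/(1 − 0.773) = 1/0.227 ≈ 4.405.
The tax multiplier is −c × k ≈ −3.405, so ΔY = k × (−c·ΔT) = (+$223.397 billion) / 0.227 ≈ +$984 billion.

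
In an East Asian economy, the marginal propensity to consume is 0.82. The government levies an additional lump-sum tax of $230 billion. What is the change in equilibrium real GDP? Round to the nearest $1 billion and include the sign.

A lump-sum tax change of +$230 billion shifts disposable income by −$230 billion; first-round consumption changes by −c × ΔT = −0.82 × (+$230 billion) = −$188.6 billion.
Expenditure multiplier = 1/(1 − MPC) = 1/(1 − 0.82) = 1/0.18 ≈ 5.556.
The tax multiplier is −c × k ≈ −4.556, so ΔY = k × (−c·ΔT) = (−$188.6 billion) / 0.18 ≈ −$1,048 billion.

−$1,048 billion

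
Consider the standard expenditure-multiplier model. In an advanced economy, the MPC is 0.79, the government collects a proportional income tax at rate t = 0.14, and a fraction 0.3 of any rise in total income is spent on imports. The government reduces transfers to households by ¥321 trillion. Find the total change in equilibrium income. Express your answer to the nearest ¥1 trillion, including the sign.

−¥409 trillion

The transfer change shifts disposable income by −¥321 trillion, so first-round consumption changes by c·ΔTR = 0.79 × (−¥321 trillion) = −¥253.59 trillion.
Expenditure multiplier = 1/(1 − c(1−t) + m) = 1/(1 − 0.79×0.86 + 0.3) = 1/0.6206 ≈ 1.611.
The transfer multiplier is c × k ≈ 1.273, so ΔY = k × (c·ΔTR) = (−¥253.59 trillion) / 0.6206 ≈ −¥409 trillion.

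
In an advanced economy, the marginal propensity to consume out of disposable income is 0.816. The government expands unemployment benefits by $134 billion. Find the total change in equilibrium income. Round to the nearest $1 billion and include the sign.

+$594 billion

The transfer change shifts disposable income by +$134 billion, so first-round consumption changes by c·ΔTR = 0.816 × (+$134 billion) = +$109.344 billion.
Expenditure multiplier = 1/(1 − MPC) = 1/(1 − 0.816) = 1/0.184 ≈ 5.435.
The transfer multiplier is c × k ≈ 4.435, so ΔY = k × (c·ΔTR) = (+$109.344 billion) / 0.184 ≈ +$594 billion.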